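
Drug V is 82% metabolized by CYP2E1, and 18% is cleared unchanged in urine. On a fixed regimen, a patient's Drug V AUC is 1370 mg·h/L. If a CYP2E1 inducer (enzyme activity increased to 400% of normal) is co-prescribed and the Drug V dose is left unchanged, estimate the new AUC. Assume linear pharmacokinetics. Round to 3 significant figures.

396 mg·h/L

The CYP2E1 pathway (82% of clearance) rises to 4× activity: 0.82 × 4 = 3.28.
Non-CYP routes (18%) are unchanged.
New clearance relative to baseline: 3.28 + 0.18 = 3.46.
With dosing unchanged, AUC scales as 1/CL: 1370 / 3.46 = 396 mg·h/L.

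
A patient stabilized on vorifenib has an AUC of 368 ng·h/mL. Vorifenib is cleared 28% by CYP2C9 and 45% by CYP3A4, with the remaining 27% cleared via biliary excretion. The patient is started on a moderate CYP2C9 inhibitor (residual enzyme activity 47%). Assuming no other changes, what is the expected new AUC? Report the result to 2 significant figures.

4.3 × 10² ng·h/mL

The CYP2C9 pathway (28% of clearance) falls to 0.47× activity: 0.28 × 0.47 = 0.1316.
CYP3A4 (45%) and the residual 27% are unaffected.
New clearance relative to baseline: 0.1316 + 0.45 + 0.27 = 0.8516.
New AUC = baseline ÷ relative clearance = 368 / 0.8516 = 4.3 × 10² ng·h/mL.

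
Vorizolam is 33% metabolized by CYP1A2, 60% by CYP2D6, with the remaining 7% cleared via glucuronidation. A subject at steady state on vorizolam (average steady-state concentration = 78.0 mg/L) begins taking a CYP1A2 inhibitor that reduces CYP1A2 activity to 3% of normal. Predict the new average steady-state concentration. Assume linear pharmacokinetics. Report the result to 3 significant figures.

CYP1A2: 0.33 × 0.03 = 0.0099
CYP2D6: 0.6 (unchanged)
Other: 0.07 (unchanged)
New clearance relative to baseline: 0.0099 + 0.6 + 0.07 = 0.6799.
New average steady-state concentration = baseline ÷ relative clearance = 78.0 / 0.6799 = 115 mg/L.

115 mg/L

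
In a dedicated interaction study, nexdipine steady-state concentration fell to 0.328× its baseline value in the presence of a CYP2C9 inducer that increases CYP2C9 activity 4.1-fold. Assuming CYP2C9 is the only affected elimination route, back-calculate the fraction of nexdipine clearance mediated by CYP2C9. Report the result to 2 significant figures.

CL'/CL = 1 / 0.328 = 3.049
4.1·fm + (1 − fm) = 3.049
fm = (3.049 − 1) / (4.1 − 1) = 0.66

0.66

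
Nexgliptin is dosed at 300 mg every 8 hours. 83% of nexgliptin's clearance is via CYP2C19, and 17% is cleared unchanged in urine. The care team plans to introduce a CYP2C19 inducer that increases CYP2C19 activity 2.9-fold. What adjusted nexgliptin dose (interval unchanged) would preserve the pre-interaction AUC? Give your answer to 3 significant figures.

773 mg

The CYP2C19 pathway (83% of clearance) rises to 2.9× activity: 0.83 × 2.9 = 2.407.
The remaining 17% of clearance is unaffected.
CL_new/CL_old = 2.407 + 0.17 = 2.577.
To maintain the same steady-state level, dose must scale with clearance: new dose = 300 × 2.577 = 773 mg.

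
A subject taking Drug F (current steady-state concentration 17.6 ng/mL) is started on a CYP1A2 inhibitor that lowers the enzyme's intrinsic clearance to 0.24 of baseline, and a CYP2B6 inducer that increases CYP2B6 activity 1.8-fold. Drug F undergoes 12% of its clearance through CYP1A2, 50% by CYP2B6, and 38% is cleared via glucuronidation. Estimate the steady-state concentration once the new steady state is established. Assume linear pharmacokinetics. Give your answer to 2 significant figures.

13 ng/mL

CYP1A2: 0.12 × 0.24 = 0.0288
CYP2B6: 0.5 × 1.8 = 0.9
Other: 0.38 (unchanged)
CL_new/CL_old = 0.0288 + 0.9 + 0.38 = 1.3088.
New steady-state concentration = 17.6 / 1.3088 = 13 ng/mL (concentration scales inversely with clearance).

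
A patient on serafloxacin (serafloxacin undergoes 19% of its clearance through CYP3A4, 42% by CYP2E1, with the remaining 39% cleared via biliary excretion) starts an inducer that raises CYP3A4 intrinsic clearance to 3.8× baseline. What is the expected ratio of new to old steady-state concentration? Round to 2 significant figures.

CYP3A4: 0.19 × 3.8 = 0.722
CYP2E1: 0.42 (unchanged)
Other: 0.39 (unchanged)
New clearance relative to baseline: 0.722 + 0.42 + 0.39 = 1.532.
Since steady-state concentration ∝ 1/CL, the ratio is 1 / 1.532 = 0.65.

0.65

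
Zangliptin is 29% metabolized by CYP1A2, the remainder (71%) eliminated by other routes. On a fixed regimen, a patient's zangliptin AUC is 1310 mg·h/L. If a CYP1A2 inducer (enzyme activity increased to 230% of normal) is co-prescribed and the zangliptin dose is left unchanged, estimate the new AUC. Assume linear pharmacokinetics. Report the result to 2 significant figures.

The CYP1A2 pathway (29% of clearance) rises to 2.3× activity: 0.29 × 2.3 = 0.667.
Non-CYP routes (71%) are unchanged.
Relative clearance = 0.667 + 0.71 = 1.377.
AUC ∝ 1/CL, so new value = 1310 / 1.377 = 9.5 × 10² mg·h/L.

9.5 × 10² mg·h/L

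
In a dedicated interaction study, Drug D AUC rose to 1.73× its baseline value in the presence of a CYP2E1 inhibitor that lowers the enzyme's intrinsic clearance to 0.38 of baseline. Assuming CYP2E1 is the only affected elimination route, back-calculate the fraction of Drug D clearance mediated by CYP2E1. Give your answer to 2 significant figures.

0.68

Write x for the fraction cleared via CYP2E1. The observed AUC change means clearance fell to 1/1.73 = 0.578 of baseline.
Setting x·0.38 + (1 − x) = 0.578 and solving: x = (0.578 − 1)/(0.38 − 1) = 0.68.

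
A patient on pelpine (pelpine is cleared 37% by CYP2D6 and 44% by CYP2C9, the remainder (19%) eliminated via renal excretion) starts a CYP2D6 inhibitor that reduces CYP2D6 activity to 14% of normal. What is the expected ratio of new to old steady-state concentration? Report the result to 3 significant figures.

1.47

The CYP2D6 pathway (37% of clearance) drops to 0.14× activity: 0.37 × 0.14 = 0.0518.
CYP2C9 (44%) and the residual 19% are unaffected.
New clearance relative to baseline: 0.0518 + 0.44 + 0.19 = 0.6818.
Steady-state concentration ratio = CL_old/CL_new = 1 / 0.6818 = 1.47.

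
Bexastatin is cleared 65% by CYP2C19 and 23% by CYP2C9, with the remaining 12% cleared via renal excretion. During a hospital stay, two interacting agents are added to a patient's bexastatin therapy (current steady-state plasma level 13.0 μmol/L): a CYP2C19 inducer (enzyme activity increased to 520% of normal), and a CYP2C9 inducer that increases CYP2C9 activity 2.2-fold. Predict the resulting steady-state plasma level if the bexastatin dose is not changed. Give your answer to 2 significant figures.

3.2 μmol/L

The CYP2C19 pathway (65% of clearance) is boosted to 5.2× activity: 0.65 × 5.2 = 3.38.
The CYP2C9 pathway (23% of clearance) is boosted to 2.2× activity: 0.23 × 2.2 = 0.506.
The remaining 12% of clearance is unaffected.
New clearance relative to baseline: 3.38 + 0.506 + 0.12 = 4.006.
Dividing the baseline by the relative clearance: 13.0 / 4.006 = 3.2 μmol/L.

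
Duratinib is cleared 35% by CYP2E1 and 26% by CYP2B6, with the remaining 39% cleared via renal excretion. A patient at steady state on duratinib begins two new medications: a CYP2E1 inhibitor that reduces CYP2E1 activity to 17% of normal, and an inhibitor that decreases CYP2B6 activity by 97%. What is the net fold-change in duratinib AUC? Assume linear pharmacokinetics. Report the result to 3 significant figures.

2.19

The CYP2E1 pathway (35% of clearance) is reduced to 0.17× activity: 0.35 × 0.17 = 0.0595.
The CYP2B6 pathway (26% of clearance) falls to 0.03× activity: 0.26 × 0.03 = 0.0078.
Non-CYP routes (39%) are unchanged.
New clearance relative to baseline: 0.0595 + 0.0078 + 0.39 = 0.4573.
Because AUC varies inversely with clearance, the combined effect is 1 / 0.4573 = 2.19.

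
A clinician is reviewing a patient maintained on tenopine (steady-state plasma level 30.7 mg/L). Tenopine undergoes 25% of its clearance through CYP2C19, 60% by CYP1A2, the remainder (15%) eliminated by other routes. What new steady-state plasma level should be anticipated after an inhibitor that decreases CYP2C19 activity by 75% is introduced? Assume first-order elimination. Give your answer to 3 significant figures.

The CYP2C19 pathway (25% of clearance) is reduced to 0.25× activity: 0.25 × 0.25 = 0.0625.
CYP1A2 (60%) and the residual 15% are unaffected.
Relative clearance = 0.0625 + 0.6 + 0.15 = 0.8125.
New steady-state plasma level = baseline ÷ relative clearance = 30.7 / 0.8125 = 37.8 mg/L.

37.8 mg/L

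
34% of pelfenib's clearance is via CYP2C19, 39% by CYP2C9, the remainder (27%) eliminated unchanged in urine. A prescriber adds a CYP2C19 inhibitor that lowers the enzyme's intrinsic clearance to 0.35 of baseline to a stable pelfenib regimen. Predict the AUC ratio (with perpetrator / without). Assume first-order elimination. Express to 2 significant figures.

The CYP2C19 pathway (34% of clearance) is reduced to 0.35× activity: 0.34 × 0.35 = 0.119.
CYP2C9 (39%) and the residual 27% are unaffected.
CL_new/CL_old = 0.119 + 0.39 + 0.27 = 0.779.
AUC ratio = CL_old/CL_new = 1 / 0.779 = 1.3.

1.3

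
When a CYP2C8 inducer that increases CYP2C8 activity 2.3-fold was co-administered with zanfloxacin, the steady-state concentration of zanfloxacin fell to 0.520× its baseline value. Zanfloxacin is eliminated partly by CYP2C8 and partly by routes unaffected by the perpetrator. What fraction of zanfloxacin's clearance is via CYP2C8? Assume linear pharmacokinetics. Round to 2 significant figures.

Call the CYP2C8 fraction fm. After the interaction, CL_new/CL_old = fm × 2.3 + (1 − fm).
Steady-state concentration ratio = 1 / (new CL fraction), so new CL fraction = 1 / 0.520 = 1.923.
fm × 2.3 + 1 − fm = 1.923  ⇒  fm × (2.3 − 1) = 0.9231  ⇒  fm = 0.71.

0.71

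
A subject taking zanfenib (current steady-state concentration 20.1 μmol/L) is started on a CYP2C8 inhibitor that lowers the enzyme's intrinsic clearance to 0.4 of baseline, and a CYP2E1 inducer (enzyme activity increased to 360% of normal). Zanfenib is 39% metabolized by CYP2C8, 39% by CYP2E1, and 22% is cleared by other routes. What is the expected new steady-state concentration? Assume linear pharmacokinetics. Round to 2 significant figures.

11 μmol/L

The CYP2C8 pathway (39% of clearance) is reduced to 0.4× activity: 0.39 × 0.4 = 0.156.
The CYP2E1 pathway (39% of clearance) is boosted to 3.6× activity: 0.39 × 3.6 = 1.404.
The remaining 22% of clearance is unaffected.
Relative clearance = 0.156 + 1.404 + 0.22 = 1.78.
Dividing the baseline by the relative clearance: 20.1 / 1.78 = 11 μmol/L.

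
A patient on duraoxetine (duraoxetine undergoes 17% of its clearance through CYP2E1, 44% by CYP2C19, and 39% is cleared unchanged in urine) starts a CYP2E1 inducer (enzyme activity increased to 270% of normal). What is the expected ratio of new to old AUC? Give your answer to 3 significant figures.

The CYP2E1 pathway (17% of clearance) increases to 2.7× activity: 0.17 × 2.7 = 0.459.
CYP2C19 (44%) and the residual 39% are unaffected.
CL_new/CL_old = 0.459 + 0.44 + 0.39 = 1.289.
AUC ratio = CL_old/CL_new = 1 / 1.289 = 0.776.

0.776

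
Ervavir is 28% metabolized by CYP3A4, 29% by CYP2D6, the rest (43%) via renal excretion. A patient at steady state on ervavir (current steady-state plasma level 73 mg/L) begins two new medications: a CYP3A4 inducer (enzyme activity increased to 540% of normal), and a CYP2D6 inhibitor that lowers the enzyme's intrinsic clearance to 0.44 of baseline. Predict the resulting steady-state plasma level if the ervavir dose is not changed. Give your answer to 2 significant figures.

The CYP3A4 pathway (28% of clearance) is boosted to 5.4× activity: 0.28 × 5.4 = 1.512.
The CYP2D6 pathway (29% of clearance) falls to 0.44× activity: 0.29 × 0.44 = 0.1276.
Non-CYP routes (43%) are unchanged.
Relative clearance = 1.512 + 0.1276 + 0.43 = 2.0696.
New steady-state plasma level = 73 / 2.0696 = 35 mg/L (concentration scales inversely with clearance).

35 mg/L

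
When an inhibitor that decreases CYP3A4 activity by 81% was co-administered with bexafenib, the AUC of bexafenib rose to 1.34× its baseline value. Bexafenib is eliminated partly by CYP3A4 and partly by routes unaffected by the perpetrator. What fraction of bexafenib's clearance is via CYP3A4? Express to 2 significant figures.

0.31

Write x for the fraction cleared via CYP3A4. The observed AUC change means clearance fell to 1/1.34 = 0.7463 of baseline.
Only the CYP3A4 route changed, so 0.7463 = x·0.19 + (1 − x), giving x = 0.31.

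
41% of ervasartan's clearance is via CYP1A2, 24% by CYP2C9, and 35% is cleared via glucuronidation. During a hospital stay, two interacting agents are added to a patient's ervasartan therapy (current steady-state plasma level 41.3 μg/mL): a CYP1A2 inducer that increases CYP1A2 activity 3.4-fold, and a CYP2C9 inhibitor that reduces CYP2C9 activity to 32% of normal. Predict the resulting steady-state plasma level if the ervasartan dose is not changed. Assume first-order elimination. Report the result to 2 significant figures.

23 μg/mL

CYP1A2: 0.41 × 3.4 = 1.394
CYP2C9: 0.24 × 0.32 = 0.0768
Other: 0.35 (unchanged)
New clearance relative to baseline: 1.394 + 0.0768 + 0.35 = 1.8208.
Dividing the baseline by the relative clearance: 41.3 / 1.8208 = 23 μg/mL.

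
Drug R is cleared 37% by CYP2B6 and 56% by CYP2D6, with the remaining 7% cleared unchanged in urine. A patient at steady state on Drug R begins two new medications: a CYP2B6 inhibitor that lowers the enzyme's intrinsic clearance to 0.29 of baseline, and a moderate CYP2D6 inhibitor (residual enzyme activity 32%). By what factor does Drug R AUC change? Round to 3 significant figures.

2.81

The CYP2B6 pathway (37% of clearance) drops to 0.29× activity: 0.37 × 0.29 = 0.1073.
The CYP2D6 pathway (56% of clearance) is reduced to 0.32× activity: 0.56 × 0.32 = 0.1792.
Non-CYP routes (7%) are unchanged.
CL_new/CL_old = 0.1073 + 0.1792 + 0.07 = 0.3565.
Net AUC ratio = 1 / 0.3565 = 2.81.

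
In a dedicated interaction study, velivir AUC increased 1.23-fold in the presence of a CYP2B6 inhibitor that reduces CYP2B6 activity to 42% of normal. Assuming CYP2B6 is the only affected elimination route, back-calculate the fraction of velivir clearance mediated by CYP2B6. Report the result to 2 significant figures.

CL'/CL = 1 / 1.23 = 0.813
0.42·fm + (1 − fm) = 0.813
fm = (0.813 − 1) / (0.42 − 1) = 0.32

0.32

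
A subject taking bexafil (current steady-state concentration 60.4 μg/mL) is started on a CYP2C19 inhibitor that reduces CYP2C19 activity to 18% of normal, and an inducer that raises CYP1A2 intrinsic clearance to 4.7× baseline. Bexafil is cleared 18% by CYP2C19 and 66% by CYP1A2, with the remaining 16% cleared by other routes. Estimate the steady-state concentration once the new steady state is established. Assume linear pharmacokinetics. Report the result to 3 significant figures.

18.3 μg/mL

The CYP2C19 pathway (18% of clearance) falls to 0.18× activity: 0.18 × 0.18 = 0.0324.
The CYP1A2 pathway (66% of clearance) rises to 4.7× activity: 0.66 × 4.7 = 3.102.
Non-CYP routes (16%) are unchanged.
Relative clearance = 0.0324 + 3.102 + 0.16 = 3.2944.
Steady-state concentration ∝ 1/CL: new value = 60.4 / 3.2944 = 18.3 μg/mL.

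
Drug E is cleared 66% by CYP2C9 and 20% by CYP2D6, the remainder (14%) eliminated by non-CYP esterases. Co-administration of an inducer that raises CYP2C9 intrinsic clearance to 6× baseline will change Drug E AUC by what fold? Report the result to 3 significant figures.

CYP2C9: 0.66 × 6 = 3.96
CYP2D6: 0.2 (unchanged)
Other: 0.14 (unchanged)
CL_new/CL_old = 3.96 + 0.2 + 0.14 = 4.3.
AUC ratio = CL_old/CL_new = 1 / 4.3 = 0.233.

0.233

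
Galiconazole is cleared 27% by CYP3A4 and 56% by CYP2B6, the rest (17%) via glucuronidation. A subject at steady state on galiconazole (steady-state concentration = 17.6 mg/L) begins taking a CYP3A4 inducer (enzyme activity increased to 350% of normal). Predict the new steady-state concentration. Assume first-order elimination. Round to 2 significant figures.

The CYP3A4 pathway (27% of clearance) is boosted to 3.5× activity: 0.27 × 3.5 = 0.945.
CYP2B6 (56%) and the residual 17% are unaffected.
Relative clearance = 0.945 + 0.56 + 0.17 = 1.675.
With dosing unchanged, steady-state concentration scales as 1/CL: 17.6 / 1.675 = 11 mg/L.

11 mg/L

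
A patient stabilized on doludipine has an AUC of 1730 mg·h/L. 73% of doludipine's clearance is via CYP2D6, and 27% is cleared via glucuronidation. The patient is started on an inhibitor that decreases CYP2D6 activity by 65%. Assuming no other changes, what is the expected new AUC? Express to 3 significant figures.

The CYP2D6 pathway (73% of clearance) falls to 0.35× activity: 0.73 × 0.35 = 0.2555.
The remaining 27% of clearance is unaffected.
New clearance relative to baseline: 0.2555 + 0.27 = 0.5255.
With dosing unchanged, AUC scales as 1/CL: 1730 / 0.5255 = 3.29 × 10³ mg·h/L.

3.29 × 10³ mg·h/L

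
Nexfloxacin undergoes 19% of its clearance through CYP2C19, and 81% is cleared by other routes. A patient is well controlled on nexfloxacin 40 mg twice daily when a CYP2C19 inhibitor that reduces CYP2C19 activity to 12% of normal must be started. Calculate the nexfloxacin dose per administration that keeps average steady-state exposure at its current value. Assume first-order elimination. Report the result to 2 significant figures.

The CYP2C19 pathway (19% of clearance) is reduced to 0.12× activity: 0.19 × 0.12 = 0.0228.
Non-CYP routes (81%) are unchanged.
New clearance relative to baseline: 0.0228 + 0.81 = 0.8328.
Exposure is unchanged when dose changes in proportion to clearance. New dose = 40 mg × 0.8328 = 33 mg.

33 mg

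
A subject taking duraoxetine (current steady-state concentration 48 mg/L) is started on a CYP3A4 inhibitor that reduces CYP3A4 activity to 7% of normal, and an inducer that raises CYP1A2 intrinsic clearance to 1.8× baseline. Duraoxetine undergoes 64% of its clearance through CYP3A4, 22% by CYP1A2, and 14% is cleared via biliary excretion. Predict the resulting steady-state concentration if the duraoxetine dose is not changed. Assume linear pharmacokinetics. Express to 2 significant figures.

83 mg/L

The CYP3A4 pathway (64% of clearance) drops to 0.07× activity: 0.64 × 0.07 = 0.0448.
The CYP1A2 pathway (22% of clearance) rises to 1.8× activity: 0.22 × 1.8 = 0.396.
Non-CYP routes (14%) are unchanged.
Relative clearance = 0.0448 + 0.396 + 0.14 = 0.5808.
Steady-state concentration ∝ 1/CL: new value = 48 / 0.5808 = 83 mg/L.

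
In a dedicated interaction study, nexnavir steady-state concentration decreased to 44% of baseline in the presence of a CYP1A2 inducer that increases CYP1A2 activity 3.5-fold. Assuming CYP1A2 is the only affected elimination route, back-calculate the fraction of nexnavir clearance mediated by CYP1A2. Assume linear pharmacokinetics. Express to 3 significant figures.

0.509

Let fm be the CYP1A2 fraction. New clearance relative to baseline = fm × 3.5 + (1 − fm).
Steady-state concentration ratio = 1 / (new CL fraction), so new CL fraction = 1 / 0.440 = 2.273.
fm × 3.5 + 1 − fm = 2.273  ⇒  fm × (3.5 − 1) = 1.273  ⇒  fm = 0.509.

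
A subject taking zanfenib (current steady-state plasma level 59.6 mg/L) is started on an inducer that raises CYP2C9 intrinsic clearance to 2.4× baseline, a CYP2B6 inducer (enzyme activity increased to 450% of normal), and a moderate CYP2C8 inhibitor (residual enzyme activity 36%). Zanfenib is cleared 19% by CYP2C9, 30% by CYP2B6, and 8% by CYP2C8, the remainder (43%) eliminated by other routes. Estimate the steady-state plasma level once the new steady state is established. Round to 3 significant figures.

26.3 mg/L

The CYP2C9 pathway (19% of clearance) rises to 2.4× activity: 0.19 × 2.4 = 0.456.
The CYP2B6 pathway (30% of clearance) rises to 4.5× activity: 0.3 × 4.5 = 1.35.
The CYP2C8 pathway (8% of clearance) is reduced to 0.36× activity: 0.08 × 0.36 = 0.0288.
Non-CYP routes (43%) are unchanged.
Relative clearance = 0.456 + 1.35 + 0.0288 + 0.43 = 2.2648.
Steady-state plasma level ∝ 1/CL: new value = 59.6 / 2.2648 = 26.3 mg/L.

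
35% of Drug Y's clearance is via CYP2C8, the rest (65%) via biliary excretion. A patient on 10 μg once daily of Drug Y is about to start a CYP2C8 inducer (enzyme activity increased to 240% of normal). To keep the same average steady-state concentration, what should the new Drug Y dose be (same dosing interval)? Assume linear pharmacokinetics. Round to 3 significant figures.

14.9 μg

The CYP2C8 pathway (35% of clearance) increases to 2.4× activity: 0.35 × 2.4 = 0.84.
Non-CYP routes (65%) are unchanged.
New clearance relative to baseline: 0.84 + 0.65 = 1.49.
To maintain the same steady-state level, dose must scale with clearance: new dose = 10 × 1.49 = 14.9 μg.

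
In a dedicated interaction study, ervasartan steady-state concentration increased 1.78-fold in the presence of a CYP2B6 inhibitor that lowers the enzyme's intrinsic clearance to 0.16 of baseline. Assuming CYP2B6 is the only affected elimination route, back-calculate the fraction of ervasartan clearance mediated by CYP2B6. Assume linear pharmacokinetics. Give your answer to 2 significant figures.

CL'/CL = 1 / 1.78 = 0.5618
0.16·fm + (1 − fm) = 0.5618
fm = (0.5618 − 1) / (0.16 − 1) = 0.52

0.52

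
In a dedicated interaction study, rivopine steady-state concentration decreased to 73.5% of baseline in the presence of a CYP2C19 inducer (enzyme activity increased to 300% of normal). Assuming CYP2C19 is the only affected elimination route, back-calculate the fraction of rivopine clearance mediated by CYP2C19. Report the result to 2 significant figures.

0.18

Let fm be the CYP2C19 fraction. New clearance relative to baseline = fm × 3 + (1 − fm).
Steady-state concentration ratio = 1 / (new CL fraction), so new CL fraction = 1 / 0.735 = 1.361.
fm × 3 + 1 − fm = 1.361  ⇒  fm × (3 − 1) = 0.3605  ⇒  fm = 0.18.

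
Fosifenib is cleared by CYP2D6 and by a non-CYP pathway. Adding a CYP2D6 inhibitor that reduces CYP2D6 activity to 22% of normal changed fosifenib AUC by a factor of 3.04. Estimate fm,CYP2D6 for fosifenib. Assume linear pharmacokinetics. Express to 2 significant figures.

CL'/CL = 1 / 3.04 = 0.3289
0.22·fm + (1 − fm) = 0.3289
fm = (0.3289 − 1) / (0.22 − 1) = 0.86

0.86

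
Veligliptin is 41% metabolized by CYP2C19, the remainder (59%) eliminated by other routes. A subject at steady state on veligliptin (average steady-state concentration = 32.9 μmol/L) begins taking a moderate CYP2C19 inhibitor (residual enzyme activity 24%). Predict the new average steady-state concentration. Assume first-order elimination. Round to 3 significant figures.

The CYP2C19 pathway (41% of clearance) falls to 0.24× activity: 0.41 × 0.24 = 0.0984.
Non-CYP routes (59%) are unchanged.
New clearance relative to baseline: 0.0984 + 0.59 = 0.6884.
New average steady-state concentration = baseline ÷ relative clearance = 32.9 / 0.6884 = 47.8 μmol/L.

47.8 μmol/L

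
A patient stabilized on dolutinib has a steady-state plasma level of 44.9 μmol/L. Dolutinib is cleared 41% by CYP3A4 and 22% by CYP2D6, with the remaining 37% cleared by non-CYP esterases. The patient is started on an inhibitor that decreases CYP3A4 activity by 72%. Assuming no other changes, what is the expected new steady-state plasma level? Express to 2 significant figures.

64 μmol/L

The CYP3A4 pathway (41% of clearance) is reduced to 0.28× activity: 0.41 × 0.28 = 0.1148.
CYP2D6 (22%) and the residual 37% are unaffected.
Relative clearance = 0.1148 + 0.22 + 0.37 = 0.7048.
New steady-state plasma level = baseline ÷ relative clearance = 44.9 / 0.7048 = 64 μmol/L.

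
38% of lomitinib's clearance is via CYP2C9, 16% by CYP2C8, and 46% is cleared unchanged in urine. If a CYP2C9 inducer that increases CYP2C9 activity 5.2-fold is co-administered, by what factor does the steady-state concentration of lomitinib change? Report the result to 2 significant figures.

The CYP2C9 pathway (38% of clearance) rises to 5.2× activity: 0.38 × 5.2 = 1.976.
CYP2C8 (16%) and the residual 46% are unaffected.
New clearance relative to baseline: 1.976 + 0.16 + 0.46 = 2.596.
Steady-state concentration is inversely proportional to clearance, so the fold-change is 1 / 2.596 = 0.39.

0.39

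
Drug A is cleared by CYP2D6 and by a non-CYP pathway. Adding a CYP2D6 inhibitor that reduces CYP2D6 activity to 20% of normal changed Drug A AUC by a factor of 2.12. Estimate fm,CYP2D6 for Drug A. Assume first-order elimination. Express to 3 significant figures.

Write x for the fraction cleared via CYP2D6. The observed AUC change means clearance fell to 1/2.12 = 0.4717 of baseline.
Only the CYP2D6 route changed, so 0.4717 = x·0.2 + (1 − x), giving x = 0.660.

0.660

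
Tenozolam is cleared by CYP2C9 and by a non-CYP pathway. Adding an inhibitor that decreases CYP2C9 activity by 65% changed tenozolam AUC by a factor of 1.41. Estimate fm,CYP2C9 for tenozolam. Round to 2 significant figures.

Call the CYP2C9 fraction fm. After the interaction, CL_new/CL_old = fm × 0.35 + (1 − fm).
AUC ratio = 1 / (new CL fraction), so new CL fraction = 1 / 1.41 = 0.7092.
fm × 0.35 + 1 − fm = 0.7092  ⇒  fm × (0.35 − 1) = −0.2908  ⇒  fm = 0.45.

0.45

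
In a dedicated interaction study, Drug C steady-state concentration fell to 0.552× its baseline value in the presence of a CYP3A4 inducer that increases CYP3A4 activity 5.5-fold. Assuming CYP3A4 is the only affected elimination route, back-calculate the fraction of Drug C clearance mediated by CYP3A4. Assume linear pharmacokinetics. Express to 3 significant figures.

Let x = fm,CYP3A4. Because steady-state concentration ∝ 1/CL, relative clearance rose to 1/0.552 = 1.812.
Setting x·5.5 + (1 − x) = 1.812 and solving: x = (1.812 − 1)/(5.5 − 1) = 0.180.

0.180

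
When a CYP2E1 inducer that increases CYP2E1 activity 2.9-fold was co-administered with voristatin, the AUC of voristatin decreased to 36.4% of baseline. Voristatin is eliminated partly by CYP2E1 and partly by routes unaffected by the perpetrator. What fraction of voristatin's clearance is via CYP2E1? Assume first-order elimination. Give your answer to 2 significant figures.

0.92

CL'/CL = 1 / 0.364 = 2.747
2.9·fm + (1 − fm) = 2.747
fm = (2.747 − 1) / (2.9 − 1) = 0.92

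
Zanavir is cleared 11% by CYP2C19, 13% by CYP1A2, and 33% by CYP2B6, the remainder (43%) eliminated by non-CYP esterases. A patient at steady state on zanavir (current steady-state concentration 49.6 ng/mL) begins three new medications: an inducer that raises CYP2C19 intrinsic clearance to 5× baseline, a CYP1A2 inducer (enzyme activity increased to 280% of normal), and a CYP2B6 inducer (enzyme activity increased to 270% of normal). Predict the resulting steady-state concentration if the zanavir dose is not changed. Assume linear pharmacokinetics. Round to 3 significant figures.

The CYP2C19 pathway (11% of clearance) rises to 5× activity: 0.11 × 5 = 0.55.
The CYP1A2 pathway (13% of clearance) increases to 2.8× activity: 0.13 × 2.8 = 0.364.
The CYP2B6 pathway (33% of clearance) is boosted to 2.7× activity: 0.33 × 2.7 = 0.891.
The remaining 43% of clearance is unaffected.
CL_new/CL_old = 0.55 + 0.364 + 0.891 + 0.43 = 2.235.
Dividing the baseline by the relative clearance: 49.6 / 2.235 = 22.2 ng/mL.

22.2 ng/mL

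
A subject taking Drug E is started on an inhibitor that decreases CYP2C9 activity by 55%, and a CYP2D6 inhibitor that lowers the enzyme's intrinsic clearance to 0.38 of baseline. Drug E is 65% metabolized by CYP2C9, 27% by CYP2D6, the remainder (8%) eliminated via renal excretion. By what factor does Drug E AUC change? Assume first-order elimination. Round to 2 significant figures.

CYP2C9: 0.65 × 0.45 = 0.2925
CYP2D6: 0.27 × 0.38 = 0.1026
Other: 0.08 (unchanged)
New clearance relative to baseline: 0.2925 + 0.1026 + 0.08 = 0.4751.
AUC ∝ 1/CL: fold-change = 1 / 0.4751 = 2.1.

2.1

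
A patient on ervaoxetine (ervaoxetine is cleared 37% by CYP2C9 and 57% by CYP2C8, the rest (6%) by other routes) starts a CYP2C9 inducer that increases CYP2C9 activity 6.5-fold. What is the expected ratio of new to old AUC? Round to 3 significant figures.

The CYP2C9 pathway (37% of clearance) increases to 6.5× activity: 0.37 × 6.5 = 2.405.
CYP2C8 (57%) and the residual 6% are unaffected.
CL_new/CL_old = 2.405 + 0.57 + 0.06 = 3.035.
AUC is inversely proportional to clearance, so the fold-change is 1 / 3.035 = 0.329.

0.329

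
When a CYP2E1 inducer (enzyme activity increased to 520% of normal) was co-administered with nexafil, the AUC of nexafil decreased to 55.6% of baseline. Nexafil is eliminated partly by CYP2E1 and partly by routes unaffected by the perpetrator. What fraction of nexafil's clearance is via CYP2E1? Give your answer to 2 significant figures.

0.19

Let x = fm,CYP2E1. Because AUC ∝ 1/CL, relative clearance rose to 1/0.556 = 1.799.
Setting x·5.2 + (1 − x) = 1.799 and solving: x = (1.799 − 1)/(5.2 − 1) = 0.19.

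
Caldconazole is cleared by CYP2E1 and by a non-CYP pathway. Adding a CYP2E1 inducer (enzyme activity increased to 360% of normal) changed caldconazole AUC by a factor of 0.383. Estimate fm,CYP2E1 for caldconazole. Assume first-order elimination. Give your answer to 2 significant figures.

Let x = fm,CYP2E1. Because AUC ∝ 1/CL, relative clearance rose to 1/0.383 = 2.611.
Setting x·3.6 + (1 − x) = 2.611 and solving: x = (2.611 − 1)/(3.6 − 1) = 0.62.

0.62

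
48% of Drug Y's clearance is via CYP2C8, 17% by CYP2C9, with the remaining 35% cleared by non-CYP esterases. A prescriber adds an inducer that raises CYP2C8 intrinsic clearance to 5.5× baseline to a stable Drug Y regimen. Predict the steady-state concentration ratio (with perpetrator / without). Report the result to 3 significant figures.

0.316

The CYP2C8 pathway (48% of clearance) increases to 5.5× activity: 0.48 × 5.5 = 2.64.
CYP2C9 (17%) and the residual 35% are unaffected.
New clearance relative to baseline: 2.64 + 0.17 + 0.35 = 3.16.
Since steady-state concentration ∝ 1/CL, the ratio is 1 / 3.16 = 0.316.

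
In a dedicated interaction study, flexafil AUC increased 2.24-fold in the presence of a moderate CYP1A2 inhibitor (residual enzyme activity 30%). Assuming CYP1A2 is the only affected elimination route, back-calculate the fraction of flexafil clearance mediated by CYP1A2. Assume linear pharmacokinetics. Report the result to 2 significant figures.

0.79

Let x = fm,CYP1A2. Because AUC ∝ 1/CL, relative clearance fell to 1/2.24 = 0.4464.
Setting x·0.3 + (1 − x) = 0.4464 and solving: x = (0.4464 − 1)/(0.3 − 1) = 0.79.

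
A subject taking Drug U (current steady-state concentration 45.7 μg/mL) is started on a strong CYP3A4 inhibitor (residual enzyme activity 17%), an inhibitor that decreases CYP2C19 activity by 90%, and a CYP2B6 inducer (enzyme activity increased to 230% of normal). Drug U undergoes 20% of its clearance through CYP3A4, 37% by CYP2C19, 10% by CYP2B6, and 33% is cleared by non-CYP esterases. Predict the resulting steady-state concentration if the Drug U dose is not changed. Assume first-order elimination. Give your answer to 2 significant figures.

72 μg/mL

CYP3A4: 0.2 × 0.17 = 0.034
CYP2C19: 0.37 × 0.1 = 0.037
CYP2B6: 0.1 × 2.3 = 0.23
Other: 0.33 (unchanged)
Relative clearance = 0.034 + 0.037 + 0.23 + 0.33 = 0.631.
Dividing the baseline by the relative clearance: 45.7 / 0.631 = 72 μg/mL.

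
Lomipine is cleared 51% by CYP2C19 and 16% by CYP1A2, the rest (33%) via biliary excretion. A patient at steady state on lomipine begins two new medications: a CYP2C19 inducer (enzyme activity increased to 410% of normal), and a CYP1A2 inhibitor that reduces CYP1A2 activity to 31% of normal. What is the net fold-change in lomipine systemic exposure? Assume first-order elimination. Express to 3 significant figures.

0.405

The CYP2C19 pathway (51% of clearance) rises to 4.1× activity: 0.51 × 4.1 = 2.091.
The CYP1A2 pathway (16% of clearance) is reduced to 0.31× activity: 0.16 × 0.31 = 0.0496.
The remaining 33% of clearance is unaffected.
New clearance relative to baseline: 2.091 + 0.0496 + 0.33 = 2.4706.
Net systemic exposure ratio = 1 / 2.4706 = 0.405.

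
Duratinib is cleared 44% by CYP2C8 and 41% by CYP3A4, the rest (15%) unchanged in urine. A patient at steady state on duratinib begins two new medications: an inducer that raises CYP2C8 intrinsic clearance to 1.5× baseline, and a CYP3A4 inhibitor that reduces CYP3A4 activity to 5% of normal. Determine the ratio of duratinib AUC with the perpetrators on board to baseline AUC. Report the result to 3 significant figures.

The CYP2C8 pathway (44% of clearance) rises to 1.5× activity: 0.44 × 1.5 = 0.66.
The CYP3A4 pathway (41% of clearance) drops to 0.05× activity: 0.41 × 0.05 = 0.0205.
Non-CYP routes (15%) are unchanged.
New clearance relative to baseline: 0.66 + 0.0205 + 0.15 = 0.8305.
AUC ∝ 1/CL: fold-change = 1 / 0.8305 = 1.20.

1.20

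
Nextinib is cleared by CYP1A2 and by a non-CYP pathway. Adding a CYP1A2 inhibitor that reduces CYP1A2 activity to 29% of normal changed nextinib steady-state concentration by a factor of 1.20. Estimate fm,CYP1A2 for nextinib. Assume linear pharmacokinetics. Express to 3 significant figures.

0.235

Write x for the fraction cleared via CYP1A2. The observed steady-state concentration change means clearance fell to 1/1.20 = 0.8333 of baseline.
Setting x·0.29 + (1 − x) = 0.8333 and solving: x = (0.8333 − 1)/(0.29 − 1) = 0.235.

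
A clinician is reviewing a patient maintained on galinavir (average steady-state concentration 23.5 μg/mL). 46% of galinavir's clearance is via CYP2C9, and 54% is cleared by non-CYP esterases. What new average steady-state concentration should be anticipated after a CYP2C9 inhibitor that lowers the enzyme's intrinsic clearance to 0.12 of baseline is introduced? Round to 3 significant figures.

The CYP2C9 pathway (46% of clearance) falls to 0.12× activity: 0.46 × 0.12 = 0.0552.
Non-CYP routes (54%) are unchanged.
New clearance relative to baseline: 0.0552 + 0.54 = 0.5952.
Average steady-state concentration ∝ 1/CL, so new value = 23.5 / 0.5952 = 39.5 μg/mL.

39.5 μg/mL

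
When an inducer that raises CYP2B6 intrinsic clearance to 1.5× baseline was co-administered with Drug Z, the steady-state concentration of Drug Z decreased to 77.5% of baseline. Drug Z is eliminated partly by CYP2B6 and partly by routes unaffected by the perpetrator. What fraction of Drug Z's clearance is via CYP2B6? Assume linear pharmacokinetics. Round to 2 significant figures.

0.58

Call the CYP2B6 fraction fm. After the interaction, CL_new/CL_old = fm × 1.5 + (1 − fm).
Steady-state concentration ratio = 1 / (new CL fraction), so new CL fraction = 1 / 0.775 = 1.29.
fm × 1.5 + 1 − fm = 1.29  ⇒  fm × (1.5 − 1) = 0.2903  ⇒  fm = 0.58.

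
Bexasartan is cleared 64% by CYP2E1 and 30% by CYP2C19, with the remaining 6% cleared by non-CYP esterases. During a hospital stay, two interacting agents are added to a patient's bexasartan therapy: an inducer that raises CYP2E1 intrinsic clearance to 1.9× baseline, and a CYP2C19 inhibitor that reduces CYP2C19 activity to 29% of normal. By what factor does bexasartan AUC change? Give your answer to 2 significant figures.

The CYP2E1 pathway (64% of clearance) increases to 1.9× activity: 0.64 × 1.9 = 1.216.
The CYP2C19 pathway (30% of clearance) is reduced to 0.29× activity: 0.3 × 0.29 = 0.087.
Non-CYP routes (6%) are unchanged.
New clearance relative to baseline: 1.216 + 0.087 + 0.06 = 1.363.
Because AUC varies inversely with clearance, the combined effect is 1 / 1.363 = 0.73.

0.73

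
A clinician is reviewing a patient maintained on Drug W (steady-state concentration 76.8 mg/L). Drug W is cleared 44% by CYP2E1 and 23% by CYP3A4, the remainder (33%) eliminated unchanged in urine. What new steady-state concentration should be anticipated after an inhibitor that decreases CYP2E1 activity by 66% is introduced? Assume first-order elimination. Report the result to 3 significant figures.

108 mg/L

The CYP2E1 pathway (44% of clearance) falls to 0.34× activity: 0.44 × 0.34 = 0.1496.
CYP3A4 (23%) and the residual 33% are unaffected.
CL_new/CL_old = 0.1496 + 0.23 + 0.33 = 0.7096.
Steady-state concentration ∝ 1/CL, so new value = 76.8 / 0.7096 = 108 mg/L.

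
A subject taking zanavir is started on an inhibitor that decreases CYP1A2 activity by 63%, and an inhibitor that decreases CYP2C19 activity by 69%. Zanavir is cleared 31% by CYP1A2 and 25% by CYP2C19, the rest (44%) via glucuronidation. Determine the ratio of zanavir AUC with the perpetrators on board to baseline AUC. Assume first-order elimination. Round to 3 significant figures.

1.58

The CYP1A2 pathway (31% of clearance) falls to 0.37× activity: 0.31 × 0.37 = 0.1147.
The CYP2C19 pathway (25% of clearance) drops to 0.31× activity: 0.25 × 0.31 = 0.0775.
Non-CYP routes (44%) are unchanged.
Relative clearance = 0.1147 + 0.0775 + 0.44 = 0.6322.
Because AUC varies inversely with clearance, the combined effect is 1 / 0.6322 = 1.58.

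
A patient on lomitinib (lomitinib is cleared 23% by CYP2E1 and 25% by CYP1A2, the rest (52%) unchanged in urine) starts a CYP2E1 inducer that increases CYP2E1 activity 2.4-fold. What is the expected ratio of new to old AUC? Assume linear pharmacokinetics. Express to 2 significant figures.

0.76

The CYP2E1 pathway (23% of clearance) is boosted to 2.4× activity: 0.23 × 2.4 = 0.552.
CYP1A2 (25%) and the residual 52% are unaffected.
Relative clearance = 0.552 + 0.25 + 0.52 = 1.322.
AUC ratio = CL_old/CL_new = 1 / 1.322 = 0.76.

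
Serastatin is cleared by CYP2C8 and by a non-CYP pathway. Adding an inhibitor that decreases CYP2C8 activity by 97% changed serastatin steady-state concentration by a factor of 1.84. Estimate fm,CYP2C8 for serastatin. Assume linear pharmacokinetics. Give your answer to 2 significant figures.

Let fm be the CYP2C8 fraction. New clearance relative to baseline = fm × 0.03 + (1 − fm).
Steady-state concentration ratio = 1 / (new CL fraction), so new CL fraction = 1 / 1.84 = 0.5435.
fm × 0.03 + 1 − fm = 0.5435  ⇒  fm × (0.03 − 1) = −0.4565  ⇒  fm = 0.47.

0.47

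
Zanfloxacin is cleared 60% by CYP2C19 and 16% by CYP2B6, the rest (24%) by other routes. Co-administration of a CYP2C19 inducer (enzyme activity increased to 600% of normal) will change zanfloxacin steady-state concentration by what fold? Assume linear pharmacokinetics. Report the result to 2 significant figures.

0.25

The CYP2C19 pathway (60% of clearance) increases to 6× activity: 0.6 × 6 = 3.6.
CYP2B6 (16%) and the residual 24% are unaffected.
Relative clearance = 3.6 + 0.16 + 0.24 = 4.
Steady-state concentration ratio = CL_old/CL_new = 1 / 4 = 0.25.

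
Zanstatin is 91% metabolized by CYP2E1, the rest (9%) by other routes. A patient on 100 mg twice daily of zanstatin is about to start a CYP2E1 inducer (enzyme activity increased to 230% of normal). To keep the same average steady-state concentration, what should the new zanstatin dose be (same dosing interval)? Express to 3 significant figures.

218 mg

The CYP2E1 pathway (91% of clearance) increases to 2.3× activity: 0.91 × 2.3 = 2.093.
Non-CYP routes (9%) are unchanged.
New clearance relative to baseline: 2.093 + 0.09 = 2.183.
Exposure is unchanged when dose changes in proportion to clearance. New dose = 100 mg × 2.183 = 218 mg.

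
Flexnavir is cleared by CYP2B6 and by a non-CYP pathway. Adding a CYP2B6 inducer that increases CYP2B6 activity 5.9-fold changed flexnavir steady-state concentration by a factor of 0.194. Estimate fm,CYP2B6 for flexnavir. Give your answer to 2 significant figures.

0.85

CL'/CL = 1 / 0.194 = 5.155
5.9·fm + (1 − fm) = 5.155
fm = (5.155 − 1) / (5.9 − 1) = 0.85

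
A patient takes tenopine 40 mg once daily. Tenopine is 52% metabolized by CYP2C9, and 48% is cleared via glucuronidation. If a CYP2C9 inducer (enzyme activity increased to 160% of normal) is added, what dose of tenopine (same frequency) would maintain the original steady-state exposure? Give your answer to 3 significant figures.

52.5 mg

CYP2C9: 0.52 × 1.6 = 0.832
Other: 0.48 (unchanged)
New clearance relative to baseline: 0.832 + 0.48 = 1.312.
To maintain the same steady-state level, dose must scale with clearance: new dose = 40 × 1.312 = 52.5 mg.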